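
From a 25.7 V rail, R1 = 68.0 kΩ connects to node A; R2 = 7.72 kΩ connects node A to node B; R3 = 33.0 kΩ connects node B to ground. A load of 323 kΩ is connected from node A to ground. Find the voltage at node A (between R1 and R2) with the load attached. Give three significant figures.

V ≈ 8.92 V

Below node A the series string R2+R3 = 40.72 kΩ sits in parallel with the 323 kΩ load: 36.16 kΩ.
V_A = 25.7 × 36.16/(68.0 + 36.16) = 8.92 V.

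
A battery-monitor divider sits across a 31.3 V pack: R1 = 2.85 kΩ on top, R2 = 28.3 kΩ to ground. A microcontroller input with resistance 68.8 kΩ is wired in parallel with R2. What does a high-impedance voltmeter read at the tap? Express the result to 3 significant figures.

The load sits in parallel with R2: R2‖R_L = (28.3 × 68.8) / (28.3 + 68.8) = 20.05 kΩ.
V_out = 31.3 × 20.05 / (2.85 + 20.05) = 31.3 × 20.05/22.90 = 27.4 V.

V_out ≈ 27.4 V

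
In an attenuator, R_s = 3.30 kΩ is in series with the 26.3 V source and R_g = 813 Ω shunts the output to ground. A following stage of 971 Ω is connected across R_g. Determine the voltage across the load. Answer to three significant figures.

V_out ≈ 3.11 V

The load sits in parallel with R_g: R_g‖R_L = (813 × 971) / (813 + 971) = 442.5 Ω.
V_out = 26.3 × 442.5 / (3300 + 442.5) = 26.3 × 442.5/3743 = 3.11 V.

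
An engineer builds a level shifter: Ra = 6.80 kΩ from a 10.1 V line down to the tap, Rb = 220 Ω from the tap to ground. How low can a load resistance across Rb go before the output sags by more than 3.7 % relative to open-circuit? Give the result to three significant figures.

R_L(min) ≈ 5.55 kΩ

Output resistance R_th = Ra‖Rb = (6800 × 220)/7020 = 213.1 Ω.
The fractional drop is R_th/(R_th + R_L); requiring this ≤ 0.0370 gives R_L ≥ R_th(1/0.0370 − 1) = 213.1 × 26.03 = 5.55 kΩ.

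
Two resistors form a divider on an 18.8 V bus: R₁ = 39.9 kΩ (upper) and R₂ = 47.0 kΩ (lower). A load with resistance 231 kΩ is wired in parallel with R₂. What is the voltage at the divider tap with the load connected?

The load sits in parallel with R₂: R₂‖R_L = (47.0 × 231) / (47.0 + 231) = 39.05 kΩ.
V_out = 18.8 × 39.05 / (39.9 + 39.05) = 18.8 × 39.05/78.95 = 9.30 V.

V_out ≈ 9.30 V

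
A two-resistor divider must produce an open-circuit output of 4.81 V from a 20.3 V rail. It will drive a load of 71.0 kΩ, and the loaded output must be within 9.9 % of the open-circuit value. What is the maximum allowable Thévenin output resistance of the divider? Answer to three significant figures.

R_th ≤ 7.80 kΩ

Loading drop = R_th/(R_th + R_L) ≤ 0.0990, so R_th ≤ R_L · ε/(1−ε) = 71.0 kΩ × 0.0990/0.9010 = 7.80 kΩ.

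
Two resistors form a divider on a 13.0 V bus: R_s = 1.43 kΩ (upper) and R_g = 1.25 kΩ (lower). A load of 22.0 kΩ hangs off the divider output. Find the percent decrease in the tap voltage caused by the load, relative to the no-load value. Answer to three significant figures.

2.94 %

The divider's output (Thévenin) resistance is R_s‖R_g = 0.6670 kΩ.
Fractional drop under load = R_th/(R_th + R_L) = 0.6670 / (0.6670 + 22.0) = 0.02943.
So the output falls by 2.94 %.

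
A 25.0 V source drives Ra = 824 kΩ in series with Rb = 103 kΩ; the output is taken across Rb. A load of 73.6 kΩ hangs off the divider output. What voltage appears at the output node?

The load sits in parallel with Rb: Rb‖R_L = (103 × 73.6) / (103 + 73.6) = 42.93 kΩ.
V_out = 25.0 × 42.93 / (824 + 42.93) = 25.0 × 42.93/866.9 = 1.24 V.

V_out ≈ 1.24 V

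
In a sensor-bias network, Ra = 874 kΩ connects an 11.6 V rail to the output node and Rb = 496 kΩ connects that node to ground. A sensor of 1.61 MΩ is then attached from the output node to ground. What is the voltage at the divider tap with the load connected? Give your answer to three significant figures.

The load sits in parallel with Rb: Rb‖R_L = (496 × 1610) / (496 + 1610) = 379.2 kΩ.
V_out = 11.6 × 379.2 / (874 + 379.2) = 11.6 × 379.2/1253 = 3.51 V.

V_out ≈ 3.51 V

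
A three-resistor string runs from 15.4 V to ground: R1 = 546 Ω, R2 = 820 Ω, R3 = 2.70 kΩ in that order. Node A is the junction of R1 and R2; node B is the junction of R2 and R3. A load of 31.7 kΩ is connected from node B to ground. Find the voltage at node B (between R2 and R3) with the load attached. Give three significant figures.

V ≈ 9.94 V

At node B, R3 is in parallel with the load: R3‖R_L = 2488 Ω.
Below node A the resistance is R2 + (R3‖R_L) = 3308 Ω, so V_A = 15.4 × 3308/3854 = 13.22 V.
Then V_B = V_A × (R3‖R_L)/(R2 + R3‖R_L) = 13.22 × 2488/3308 = 9.94 V.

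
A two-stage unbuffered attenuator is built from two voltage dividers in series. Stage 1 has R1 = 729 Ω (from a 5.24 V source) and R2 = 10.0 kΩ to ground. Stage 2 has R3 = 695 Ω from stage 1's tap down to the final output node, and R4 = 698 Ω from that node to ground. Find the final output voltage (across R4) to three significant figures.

V_out ≈ 1.64 V

Stage 2 presents R3+R4 = 1393 Ω as a load on stage 1's tap.
Stage 1's lower leg becomes R2‖(R3+R4) = 1223 Ω, so V_mid = 5.24 × 1223/1952 = 3.283 V.
Stage 2 is itself unloaded: V_out = V_mid × R4/(R3+R4) = 3.283 × 698/1393 = 1.64 V.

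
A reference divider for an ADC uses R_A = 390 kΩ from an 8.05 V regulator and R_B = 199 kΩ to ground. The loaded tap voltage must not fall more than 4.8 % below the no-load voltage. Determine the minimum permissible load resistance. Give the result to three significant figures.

Output resistance R_th = R_A‖R_B = (390 × 199)/589.0 = 131.8 kΩ.
The fractional drop is R_th/(R_th + R_L); requiring this ≤ 0.0480 gives R_L ≥ R_th(1/0.0480 − 1) = 131.8 × 19.83 = 2.61 MΩ.

R_L(min) ≈ 2.61 MΩ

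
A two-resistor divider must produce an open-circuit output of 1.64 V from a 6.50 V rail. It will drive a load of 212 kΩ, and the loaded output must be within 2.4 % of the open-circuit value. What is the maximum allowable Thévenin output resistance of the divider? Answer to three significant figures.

Loading drop = R_th/(R_th + R_L) ≤ 0.0240, so R_th ≤ R_L · ε/(1−ε) = 212 kΩ × 0.0240/0.9760 = 5.21 kΩ.

R_th ≤ 5.21 kΩ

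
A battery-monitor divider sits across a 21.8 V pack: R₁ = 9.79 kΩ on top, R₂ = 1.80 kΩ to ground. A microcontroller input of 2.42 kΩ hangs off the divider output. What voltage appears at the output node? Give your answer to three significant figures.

The load sits in parallel with R₂: R₂‖R_L = (1.80 × 2.42) / (1.80 + 2.42) = 1.032 kΩ.
V_out = 21.8 × 1.032 / (9.79 + 1.032) = 21.8 × 1.032/10.82 = 2.08 V.

V_out ≈ 2.08 V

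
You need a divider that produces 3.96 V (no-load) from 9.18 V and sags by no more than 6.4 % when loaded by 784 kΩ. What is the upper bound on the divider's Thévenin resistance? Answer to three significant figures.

R_th ≤ 53.6 kΩ

Loading drop = R_th/(R_th + R_L) ≤ 0.0640, so R_th ≤ R_L · ε/(1−ε) = 784 kΩ × 0.0640/0.9360 = 53.6 kΩ.
(Any R1, R2 with R2/(R1+R2) = 0.431 and R1‖R2 ≤ 53.6 kΩ will meet the spec.)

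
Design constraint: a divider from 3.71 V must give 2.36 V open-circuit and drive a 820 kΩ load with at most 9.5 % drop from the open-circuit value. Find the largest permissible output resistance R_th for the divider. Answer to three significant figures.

R_th ≤ 86.1 kΩ

Loading drop = R_th/(R_th + R_L) ≤ 0.0950, so R_th ≤ R_L · ε/(1−ε) = 820 kΩ × 0.0950/0.9050 = 86.1 kΩ.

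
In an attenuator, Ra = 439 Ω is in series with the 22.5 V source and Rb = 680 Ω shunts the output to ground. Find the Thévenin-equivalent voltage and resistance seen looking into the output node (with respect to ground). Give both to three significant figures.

V_th is the open-circuit tap voltage: 22.5 × 680/(439 + 680) = 13.7 V.
With the supply zeroed, Ra and Rb appear in parallel from the tap: R_th = Ra‖Rb = (439 × 680)/1119 = 267 Ω.

V_th = 13.7 V, R_th = 267 Ω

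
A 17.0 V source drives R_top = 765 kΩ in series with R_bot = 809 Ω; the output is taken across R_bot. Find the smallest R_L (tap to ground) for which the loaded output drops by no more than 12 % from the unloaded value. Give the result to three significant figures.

Output resistance R_th = R_top‖R_bot = (765000 × 809)/765800 = 808.1 Ω.
The fractional drop is R_th/(R_th + R_L); requiring this ≤ 0.120 gives R_L ≥ R_th(1/0.120 − 1) = 808.1 × 7.333 = 5.93 kΩ.

R_L(min) ≈ 5.93 kΩ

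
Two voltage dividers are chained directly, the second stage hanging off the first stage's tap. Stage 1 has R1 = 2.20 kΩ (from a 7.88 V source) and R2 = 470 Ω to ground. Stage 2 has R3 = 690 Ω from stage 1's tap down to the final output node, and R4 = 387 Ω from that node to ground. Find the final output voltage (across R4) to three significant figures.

V_out ≈ 0.367 V

Stage 2 presents R3+R4 = 1077 Ω as a load on stage 1's tap.
Stage 1's lower leg becomes R2‖(R3+R4) = 327.2 Ω, so V_mid = 7.88 × 327.2/2527 = 1.020 V.
Stage 2 is itself unloaded: V_out = V_mid × R4/(R3+R4) = 1.020 × 387/1077 = 0.367 V.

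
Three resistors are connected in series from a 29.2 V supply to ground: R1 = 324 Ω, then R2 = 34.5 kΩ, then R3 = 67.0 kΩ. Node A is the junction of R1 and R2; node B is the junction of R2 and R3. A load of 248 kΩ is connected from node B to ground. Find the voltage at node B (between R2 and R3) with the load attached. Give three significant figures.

V ≈ 17.6 V

At node B, R3 is in parallel with the load: R3‖R_L = 52750 Ω.
Below node A the resistance is R2 + (R3‖R_L) = 87250 Ω, so V_A = 29.2 × 87250/87570 = 29.09 V.
Then V_B = V_A × (R3‖R_L)/(R2 + R3‖R_L) = 29.09 × 52750/87250 = 17.6 V.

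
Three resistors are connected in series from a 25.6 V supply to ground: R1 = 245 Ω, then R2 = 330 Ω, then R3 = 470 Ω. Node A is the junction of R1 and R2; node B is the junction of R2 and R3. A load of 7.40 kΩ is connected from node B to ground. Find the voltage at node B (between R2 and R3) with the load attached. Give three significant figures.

At node B, R3 is in parallel with the load: R3‖R_L = 441.9 Ω.
Below node A the resistance is R2 + (R3‖R_L) = 771.9 Ω, so V_A = 25.6 × 771.9/1017 = 19.43 V.
Then V_B = V_A × (R3‖R_L)/(R2 + R3‖R_L) = 19.43 × 441.9/771.9 = 11.1 V.

V ≈ 11.1 V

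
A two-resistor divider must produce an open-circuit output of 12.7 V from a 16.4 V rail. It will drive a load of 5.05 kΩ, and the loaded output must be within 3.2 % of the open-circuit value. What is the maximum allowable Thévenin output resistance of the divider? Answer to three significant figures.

R_th ≤ 167 Ω

Loading drop = R_th/(R_th + R_L) ≤ 0.0320, so R_th ≤ R_L · ε/(1−ε) = 5.05 kΩ × 0.0320/0.9680 = 167 Ω.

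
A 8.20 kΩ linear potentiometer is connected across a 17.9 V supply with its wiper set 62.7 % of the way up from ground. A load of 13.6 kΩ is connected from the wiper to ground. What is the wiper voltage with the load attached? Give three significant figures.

The wiper splits the pot into (1−α)R = 3.059 kΩ above and αR = 5.141 kΩ below.
Lower section ‖ load = 3.731 kΩ.
V_wiper = 17.9 × 3.731/(3.059 + 3.731) = 9.84 V.

V ≈ 9.84 V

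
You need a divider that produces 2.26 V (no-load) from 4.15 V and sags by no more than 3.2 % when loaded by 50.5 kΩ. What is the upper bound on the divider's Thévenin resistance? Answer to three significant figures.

R_th ≤ 1.67 kΩ

Loading drop = R_th/(R_th + R_L) ≤ 0.0320, so R_th ≤ R_L · ε/(1−ε) = 50.5 kΩ × 0.0320/0.9680 = 1.67 kΩ.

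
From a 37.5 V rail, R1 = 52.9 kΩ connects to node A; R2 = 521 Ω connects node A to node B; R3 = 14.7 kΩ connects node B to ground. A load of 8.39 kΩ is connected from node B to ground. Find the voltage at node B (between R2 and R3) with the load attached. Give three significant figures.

At node B, R3 is in parallel with the load: R3‖R_L = 5341 Ω.
Below node A the resistance is R2 + (R3‖R_L) = 5862 Ω, so V_A = 37.5 × 5862/58760 = 3.741 V.
Then V_B = V_A × (R3‖R_L)/(R2 + R3‖R_L) = 3.741 × 5341/5862 = 3.41 V.

V ≈ 3.41 V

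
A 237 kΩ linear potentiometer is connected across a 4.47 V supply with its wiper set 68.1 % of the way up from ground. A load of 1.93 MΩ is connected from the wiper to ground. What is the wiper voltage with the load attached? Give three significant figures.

The wiper splits the pot into (1−α)R = 75.60 kΩ above and αR = 161.4 kΩ below.
Lower section ‖ load = 148.9 kΩ.
V_wiper = 4.47 × 148.9/(75.60 + 148.9) = 2.96 V.

V ≈ 2.96 V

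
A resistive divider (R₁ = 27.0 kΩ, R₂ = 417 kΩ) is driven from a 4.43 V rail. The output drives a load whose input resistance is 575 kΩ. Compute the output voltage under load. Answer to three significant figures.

The load sits in parallel with R₂: R₂‖R_L = (417 × 575) / (417 + 575) = 241.7 kΩ.
V_out = 4.43 × 241.7 / (27.0 + 241.7) = 4.43 × 241.7/268.7 = 3.98 V.

V_out ≈ 3.98 V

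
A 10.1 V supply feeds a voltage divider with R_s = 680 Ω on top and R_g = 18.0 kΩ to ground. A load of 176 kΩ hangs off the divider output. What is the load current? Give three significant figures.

R_g‖R_L = 16330 Ω; V_out = 10.1 × 16330/17010 = 9.696 V.
I_L = V_out / R_L = 9.696 / 176 kΩ = 0.0551 mA.

I_L ≈ 0.0551 mA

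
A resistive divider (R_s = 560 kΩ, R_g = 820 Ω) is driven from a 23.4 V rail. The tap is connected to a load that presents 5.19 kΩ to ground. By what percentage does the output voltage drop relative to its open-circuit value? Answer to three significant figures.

13.6 %

Unloaded V = 23.4 × 820/560800 = 0.034214 V.
Loaded: R_g‖R_L = 708.1 Ω, giving V = 23.4 × 708.1/560700 = 0.029552 V.
Drop = (0.034214 − 0.029552) / 0.034214 = 13.6 %.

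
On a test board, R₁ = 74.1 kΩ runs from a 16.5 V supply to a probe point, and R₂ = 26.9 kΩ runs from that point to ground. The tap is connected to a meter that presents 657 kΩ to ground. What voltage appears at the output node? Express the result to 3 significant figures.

The load sits in parallel with R₂: R₂‖R_L = (26.9 × 657) / (26.9 + 657) = 25.84 kΩ.
V_out = 16.5 × 25.84 / (74.1 + 25.84) = 16.5 × 25.84/99.94 = 4.27 V.

V_out ≈ 4.27 V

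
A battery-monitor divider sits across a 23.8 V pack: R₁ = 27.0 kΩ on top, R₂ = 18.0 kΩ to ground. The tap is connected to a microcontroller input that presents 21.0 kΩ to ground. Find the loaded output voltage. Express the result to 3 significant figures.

The load sits in parallel with R₂: R₂‖R_L = (18.0 × 21.0) / (18.0 + 21.0) = 9.692 kΩ.
V_out = 23.8 × 9.692 / (27.0 + 9.692) = 23.8 × 9.692/36.69 = 6.29 V.

V_out ≈ 6.29 V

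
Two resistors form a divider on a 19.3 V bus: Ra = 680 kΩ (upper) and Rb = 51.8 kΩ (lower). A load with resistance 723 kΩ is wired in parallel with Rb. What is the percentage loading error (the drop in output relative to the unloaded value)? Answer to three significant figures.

6.24 %

The divider's output (Thévenin) resistance is Ra‖Rb = 48.13 kΩ.
Fractional drop under load = R_th/(R_th + R_L) = 48.13 / (48.13 + 723) = 0.06242.
So the output falls by 6.24 %.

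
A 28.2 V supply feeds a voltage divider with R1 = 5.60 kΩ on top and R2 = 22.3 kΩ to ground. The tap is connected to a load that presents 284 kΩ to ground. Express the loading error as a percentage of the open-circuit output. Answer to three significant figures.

1.55 %

The divider's output (Thévenin) resistance is R1‖R2 = 4.476 kΩ.
Fractional drop under load = R_th/(R_th + R_L) = 4.476 / (4.476 + 284) = 0.01552.
So the output falls by 1.55 %.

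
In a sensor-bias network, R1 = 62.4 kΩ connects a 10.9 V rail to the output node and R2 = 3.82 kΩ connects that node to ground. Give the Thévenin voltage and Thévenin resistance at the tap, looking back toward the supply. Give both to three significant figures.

V_th is the open-circuit tap voltage: 10.9 × 3.82/(62.4 + 3.82) = 0.629 V.
With the supply zeroed, R1 and R2 appear in parallel from the tap: R_th = R1‖R2 = (62.4 × 3.82)/66.22 = 3.60 kΩ.

V_th = 0.629 V, R_th = 3.60 kΩ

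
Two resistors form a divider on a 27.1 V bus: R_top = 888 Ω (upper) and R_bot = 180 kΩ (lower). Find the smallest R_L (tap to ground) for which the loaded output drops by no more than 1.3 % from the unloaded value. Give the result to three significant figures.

Output resistance R_th = R_top‖R_bot = (888 × 180000)/180900 = 883.6 Ω.
The fractional drop is R_th/(R_th + R_L); requiring this ≤ 0.0130 gives R_L ≥ R_th(1/0.0130 − 1) = 883.6 × 75.92 = 67.1 kΩ.

R_L(min) ≈ 67.1 kΩ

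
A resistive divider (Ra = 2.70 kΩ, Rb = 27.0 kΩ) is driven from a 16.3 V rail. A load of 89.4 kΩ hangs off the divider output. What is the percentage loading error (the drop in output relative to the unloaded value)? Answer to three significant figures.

The divider's output (Thévenin) resistance is Ra‖Rb = 2.455 kΩ.
Fractional drop under load = R_th/(R_th + R_L) = 2.455 / (2.455 + 89.4) = 0.02672.
So the output falls by 2.67 %.

2.67 %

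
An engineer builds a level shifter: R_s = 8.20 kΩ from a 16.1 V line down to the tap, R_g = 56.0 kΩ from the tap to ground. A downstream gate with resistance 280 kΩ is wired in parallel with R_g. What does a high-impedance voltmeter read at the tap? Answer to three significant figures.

The load sits in parallel with R_g: R_g‖R_L = (56.0 × 280) / (56.0 + 280) = 46.67 kΩ.
V_out = 16.1 × 46.67 / (8.20 + 46.67) = 16.1 × 46.67/54.87 = 13.7 V.

V_out ≈ 13.7 V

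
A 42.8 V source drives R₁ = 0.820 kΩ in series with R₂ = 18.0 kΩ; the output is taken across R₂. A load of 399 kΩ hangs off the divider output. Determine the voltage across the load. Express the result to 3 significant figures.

V_out ≈ 40.9 V

The load sits in parallel with R₂: R₂‖R_L = (18000 × 399000) / (18000 + 399000) = 17220 Ω.
V_out = 42.8 × 17220 / (820 + 17220) = 42.8 × 17220/18040 = 40.9 V.
(Unloaded it would have been 40.9 V.)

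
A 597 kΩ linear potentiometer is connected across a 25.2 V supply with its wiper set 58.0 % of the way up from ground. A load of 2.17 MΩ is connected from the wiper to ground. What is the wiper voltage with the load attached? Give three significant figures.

The wiper splits the pot into (1−α)R = 250.7 kΩ above and αR = 346.3 kΩ below.
Lower section ‖ load = 298.6 kΩ.
V_wiper = 25.2 × 298.6/(250.7 + 298.6) = 13.7 V.

V ≈ 13.7 V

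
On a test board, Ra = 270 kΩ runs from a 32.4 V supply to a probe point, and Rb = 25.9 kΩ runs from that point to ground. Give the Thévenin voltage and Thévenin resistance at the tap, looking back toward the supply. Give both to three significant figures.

V_th is the open-circuit tap voltage: 32.4 × 25.9/(270 + 25.9) = 2.84 V.
With the supply zeroed, Ra and Rb appear in parallel from the tap: R_th = Ra‖Rb = (270 × 25.9)/295.9 = 23.6 kΩ.

V_th = 2.84 V, R_th = 23.6 kΩ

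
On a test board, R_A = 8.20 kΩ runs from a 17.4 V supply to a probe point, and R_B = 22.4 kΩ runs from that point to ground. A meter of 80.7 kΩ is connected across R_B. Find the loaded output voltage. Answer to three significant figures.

The load sits in parallel with R_B: R_B‖R_L = (22.4 × 80.7) / (22.4 + 80.7) = 17.53 kΩ.
V_out = 17.4 × 17.53 / (8.20 + 17.53) = 17.4 × 17.53/25.73 = 11.9 V.
(Unloaded it would have been 12.7 V.)

V_out ≈ 11.9 V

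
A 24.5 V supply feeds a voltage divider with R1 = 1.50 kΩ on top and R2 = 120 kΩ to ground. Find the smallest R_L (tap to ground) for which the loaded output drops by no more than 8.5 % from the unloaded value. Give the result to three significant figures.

R_L(min) ≈ 15.9 kΩ

Output resistance R_th = R1‖R2 = (1.50 × 120)/121.5 = 1.481 kΩ.
The fractional drop is R_th/(R_th + R_L); requiring this ≤ 0.0850 gives R_L ≥ R_th(1/0.0850 − 1) = 1.481 × 10.76 = 15.9 kΩ.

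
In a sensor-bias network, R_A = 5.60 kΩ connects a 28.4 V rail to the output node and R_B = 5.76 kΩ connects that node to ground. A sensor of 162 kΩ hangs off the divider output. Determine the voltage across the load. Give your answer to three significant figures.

The load sits in parallel with R_B: R_B‖R_L = (5.76 × 162) / (5.76 + 162) = 5.562 kΩ.
V_out = 28.4 × 5.562 / (5.60 + 5.562) = 28.4 × 5.562/11.16 = 14.2 V.

V_out ≈ 14.2 V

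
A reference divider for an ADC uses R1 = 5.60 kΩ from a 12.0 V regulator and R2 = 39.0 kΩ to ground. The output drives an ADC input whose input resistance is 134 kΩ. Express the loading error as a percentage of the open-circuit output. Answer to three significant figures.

3.53 %

The divider's output (Thévenin) resistance is R1‖R2 = 4.897 kΩ.
Fractional drop under load = R_th/(R_th + R_L) = 4.897 / (4.897 + 134) = 0.03526.
So the output falls by 3.53 %.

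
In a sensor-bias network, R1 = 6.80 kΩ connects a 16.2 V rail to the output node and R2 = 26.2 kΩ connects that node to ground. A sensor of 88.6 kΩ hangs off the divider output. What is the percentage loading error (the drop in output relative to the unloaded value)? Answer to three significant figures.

The divider's output (Thévenin) resistance is R1‖R2 = 5.399 kΩ.
Fractional drop under load = R_th/(R_th + R_L) = 5.399 / (5.399 + 88.6) = 0.05743.
So the output falls by 5.74 %.

5.74 %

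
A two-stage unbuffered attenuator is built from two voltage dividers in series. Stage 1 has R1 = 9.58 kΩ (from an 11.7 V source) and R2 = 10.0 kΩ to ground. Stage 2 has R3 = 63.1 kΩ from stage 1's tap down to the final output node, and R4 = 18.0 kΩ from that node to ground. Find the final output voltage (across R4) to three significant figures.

Stage 2 presents R3+R4 = 81.10 kΩ as a load on stage 1's tap.
Stage 1's lower leg becomes R2‖(R3+R4) = 8.902 kΩ, so V_mid = 11.7 × 8.902/18.48 = 5.635 V.
Stage 2 is itself unloaded: V_out = V_mid × R4/(R3+R4) = 5.635 × 18.0/81.10 = 1.25 V.

V_out ≈ 1.25 V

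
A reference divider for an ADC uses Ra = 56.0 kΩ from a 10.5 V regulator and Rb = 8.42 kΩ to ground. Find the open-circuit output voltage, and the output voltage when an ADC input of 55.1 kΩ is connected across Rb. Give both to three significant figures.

Open-circuit: V = 10.5 × 8.42/(56.0 + 8.42) = 1.37 V.
With the load, Rb becomes Rb‖R_L = 7.304 kΩ, so V = 10.5 × 7.304/63.30 = 1.21 V.

Unloaded: 1.37 V; loaded: 1.21 V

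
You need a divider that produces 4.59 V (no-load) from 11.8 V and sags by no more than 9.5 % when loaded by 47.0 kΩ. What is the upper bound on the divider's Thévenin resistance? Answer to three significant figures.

Loading drop = R_th/(R_th + R_L) ≤ 0.0950, so R_th ≤ R_L · ε/(1−ε) = 47.0 kΩ × 0.0950/0.9050 = 4.93 kΩ.

R_th ≤ 4.93 kΩ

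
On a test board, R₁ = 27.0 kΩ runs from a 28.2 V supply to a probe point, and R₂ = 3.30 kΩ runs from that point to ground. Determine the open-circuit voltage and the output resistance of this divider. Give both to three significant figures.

V_th = 3.07 V, R_th = 2.94 kΩ

V_th is the open-circuit tap voltage: 28.2 × 3.30/(27.0 + 3.30) = 3.07 V.
With the supply zeroed, R₁ and R₂ appear in parallel from the tap: R_th = R₁‖R₂ = (27.0 × 3.30)/30.30 = 2.94 kΩ.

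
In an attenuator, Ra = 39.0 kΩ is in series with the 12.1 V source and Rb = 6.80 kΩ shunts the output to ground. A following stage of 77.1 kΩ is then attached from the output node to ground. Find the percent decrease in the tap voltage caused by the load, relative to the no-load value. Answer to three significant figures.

6.99 %

The divider's output (Thévenin) resistance is Ra‖Rb = 5.790 kΩ.
Fractional drop under load = R_th/(R_th + R_L) = 5.790 / (5.790 + 77.1) = 0.06986.
So the output falls by 6.99 %.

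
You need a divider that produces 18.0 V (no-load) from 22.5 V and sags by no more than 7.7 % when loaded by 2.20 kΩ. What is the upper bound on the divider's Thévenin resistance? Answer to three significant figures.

Loading drop = R_th/(R_th + R_L) ≤ 0.0770, so R_th ≤ R_L · ε/(1−ε) = 2.20 kΩ × 0.0770/0.9230 = 184 Ω.
(Any R1, R2 with R2/(R1+R2) = 0.800 and R1‖R2 ≤ 184 Ω will meet the spec.)

R_th ≤ 184 Ω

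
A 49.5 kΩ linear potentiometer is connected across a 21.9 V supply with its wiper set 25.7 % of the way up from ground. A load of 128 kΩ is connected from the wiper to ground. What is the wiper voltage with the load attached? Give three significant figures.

V ≈ 5.24 V

The wiper splits the pot into (1−α)R = 36.78 kΩ above and αR = 12.72 kΩ below.
Lower section ‖ load = 11.57 kΩ.
V_wiper = 21.9 × 11.57/(36.78 + 11.57) = 5.24 V.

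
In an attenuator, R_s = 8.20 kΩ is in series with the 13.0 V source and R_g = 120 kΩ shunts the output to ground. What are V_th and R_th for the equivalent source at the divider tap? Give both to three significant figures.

V_th is the open-circuit tap voltage: 13.0 × 120/(8.20 + 120) = 12.2 V.
With the supply zeroed, R_s and R_g appear in parallel from the tap: R_th = R_s‖R_g = (8.20 × 120)/128.2 = 7.68 kΩ.

V_th = 12.2 V, R_th = 7.68 kΩ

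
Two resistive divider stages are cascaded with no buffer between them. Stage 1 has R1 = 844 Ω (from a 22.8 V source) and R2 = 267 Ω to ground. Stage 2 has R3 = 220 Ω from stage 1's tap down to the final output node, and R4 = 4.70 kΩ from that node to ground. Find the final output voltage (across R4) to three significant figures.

Stage 2 presents R3+R4 = 4920 Ω as a load on stage 1's tap.
Stage 1's lower leg becomes R2‖(R3+R4) = 253.3 Ω, so V_mid = 22.8 × 253.3/1097 = 5.262 V.
Stage 2 is itself unloaded: V_out = V_mid × R4/(R3+R4) = 5.262 × 4700/4920 = 5.03 V.

V_out ≈ 5.03 V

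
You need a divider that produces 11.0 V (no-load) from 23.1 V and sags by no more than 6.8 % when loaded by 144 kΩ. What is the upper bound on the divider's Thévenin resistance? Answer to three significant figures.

Loading drop = R_th/(R_th + R_L) ≤ 0.0680, so R_th ≤ R_L · ε/(1−ε) = 144 kΩ × 0.0680/0.9320 = 10.5 kΩ.

R_th ≤ 10.5 kΩ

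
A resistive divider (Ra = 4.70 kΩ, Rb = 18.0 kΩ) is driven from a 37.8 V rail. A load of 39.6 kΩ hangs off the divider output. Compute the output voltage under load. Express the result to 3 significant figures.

V_out ≈ 27.4 V

The load sits in parallel with Rb: Rb‖R_L = (18.0 × 39.6) / (18.0 + 39.6) = 12.38 kΩ.
V_out = 37.8 × 12.38 / (4.70 + 12.38) = 37.8 × 12.38/17.07 = 27.4 V.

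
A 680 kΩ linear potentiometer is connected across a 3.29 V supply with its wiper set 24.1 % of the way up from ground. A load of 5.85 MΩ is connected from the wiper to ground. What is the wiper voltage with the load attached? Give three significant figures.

V ≈ 0.776 V

The wiper splits the pot into (1−α)R = 516.1 kΩ above and αR = 163.9 kΩ below.
Lower section ‖ load = 159.4 kΩ.
V_wiper = 3.29 × 159.4/(516.1 + 159.4) = 0.776 V.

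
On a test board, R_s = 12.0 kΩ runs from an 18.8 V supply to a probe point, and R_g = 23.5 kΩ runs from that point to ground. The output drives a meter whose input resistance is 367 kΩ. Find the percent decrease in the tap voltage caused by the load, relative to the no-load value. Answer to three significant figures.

2.12 %

The divider's output (Thévenin) resistance is R_s‖R_g = 7.944 kΩ.
Fractional drop under load = R_th/(R_th + R_L) = 7.944 / (7.944 + 367) = 0.02119.
So the output falls by 2.12 %.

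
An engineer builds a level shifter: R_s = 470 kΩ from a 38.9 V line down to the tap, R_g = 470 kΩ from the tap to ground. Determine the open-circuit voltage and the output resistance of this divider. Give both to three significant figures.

V_th = 19.4 V, R_th = 235 kΩ

V_th is the open-circuit tap voltage: 38.9 × 470/(470 + 470) = 19.4 V.
With the supply zeroed, R_s and R_g appear in parallel from the tap: R_th = R_s‖R_g = (470 × 470)/940.0 = 235 kΩ.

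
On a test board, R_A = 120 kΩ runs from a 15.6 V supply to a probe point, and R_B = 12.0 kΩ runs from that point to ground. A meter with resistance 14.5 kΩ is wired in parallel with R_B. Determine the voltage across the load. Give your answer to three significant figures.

The load sits in parallel with R_B: R_B‖R_L = (12.0 × 14.5) / (12.0 + 14.5) = 6.566 kΩ.
V_out = 15.6 × 6.566 / (120 + 6.566) = 15.6 × 6.566/126.6 = 0.809 V.
(Unloaded it would have been 1.42 V.)

V_out ≈ 0.809 V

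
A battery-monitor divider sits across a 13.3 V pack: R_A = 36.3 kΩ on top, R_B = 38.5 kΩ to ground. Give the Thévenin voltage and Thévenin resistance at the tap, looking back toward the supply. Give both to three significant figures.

V_th = 6.85 V, R_th = 18.7 kΩ

V_th is the open-circuit tap voltage: 13.3 × 38.5/(36.3 + 38.5) = 6.85 V.
With the supply zeroed, R_A and R_B appear in parallel from the tap: R_th = R_A‖R_B = (36.3 × 38.5)/74.80 = 18.7 kΩ.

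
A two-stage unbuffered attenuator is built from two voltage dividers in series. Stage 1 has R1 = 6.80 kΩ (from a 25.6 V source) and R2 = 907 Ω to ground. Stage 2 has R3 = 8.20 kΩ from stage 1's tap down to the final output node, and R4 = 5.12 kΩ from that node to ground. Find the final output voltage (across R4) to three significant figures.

V_out ≈ 1.09 V

Stage 2 presents R3+R4 = 13320 Ω as a load on stage 1's tap.
Stage 1's lower leg becomes R2‖(R3+R4) = 849.2 Ω, so V_mid = 25.6 × 849.2/7649 = 2.842 V.
Stage 2 is itself unloaded: V_out = V_mid × R4/(R3+R4) = 2.842 × 5120/13320 = 1.09 V.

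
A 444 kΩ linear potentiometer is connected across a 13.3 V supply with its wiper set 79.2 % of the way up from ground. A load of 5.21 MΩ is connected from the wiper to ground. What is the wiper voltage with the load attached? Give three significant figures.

The wiper splits the pot into (1−α)R = 92.35 kΩ above and αR = 351.6 kΩ below.
Lower section ‖ load = 329.4 kΩ.
V_wiper = 13.3 × 329.4/(92.35 + 329.4) = 10.4 V.

V ≈ 10.4 V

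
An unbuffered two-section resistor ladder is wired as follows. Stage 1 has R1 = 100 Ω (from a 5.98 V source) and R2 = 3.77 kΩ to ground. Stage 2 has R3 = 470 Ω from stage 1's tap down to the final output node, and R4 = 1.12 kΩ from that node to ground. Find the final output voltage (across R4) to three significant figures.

Stage 2 presents R3+R4 = 1590 Ω as a load on stage 1's tap.
Stage 1's lower leg becomes R2‖(R3+R4) = 1118 Ω, so V_mid = 5.98 × 1118/1218 = 5.489 V.
Stage 2 is itself unloaded: V_out = V_mid × R4/(R3+R4) = 5.489 × 1120/1590 = 3.87 V.

V_out ≈ 3.87 V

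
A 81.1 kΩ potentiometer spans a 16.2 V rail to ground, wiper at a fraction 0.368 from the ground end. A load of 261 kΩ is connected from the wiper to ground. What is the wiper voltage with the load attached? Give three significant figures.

V ≈ 5.56 V

The wiper splits the pot into (1−α)R = 51.26 kΩ above and αR = 29.84 kΩ below.
Lower section ‖ load = 26.78 kΩ.
V_wiper = 16.2 × 26.78/(51.26 + 26.78) = 5.56 V.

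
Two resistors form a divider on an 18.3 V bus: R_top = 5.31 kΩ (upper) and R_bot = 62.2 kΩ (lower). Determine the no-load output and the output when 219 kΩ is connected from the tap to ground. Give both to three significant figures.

Open-circuit: V = 18.3 × 62.2/(5.31 + 62.2) = 16.9 V.
With the load, R_bot becomes R_bot‖R_L = 48.44 kΩ, so V = 18.3 × 48.44/53.75 = 16.5 V.

Unloaded: 16.9 V; loaded: 16.5 V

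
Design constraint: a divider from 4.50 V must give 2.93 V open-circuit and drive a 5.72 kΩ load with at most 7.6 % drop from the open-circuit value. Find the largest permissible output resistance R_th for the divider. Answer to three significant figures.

Loading drop = R_th/(R_th + R_L) ≤ 0.0760, so R_th ≤ R_L · ε/(1−ε) = 5.72 kΩ × 0.0760/0.9240 = 470 Ω.

R_th ≤ 470 Ω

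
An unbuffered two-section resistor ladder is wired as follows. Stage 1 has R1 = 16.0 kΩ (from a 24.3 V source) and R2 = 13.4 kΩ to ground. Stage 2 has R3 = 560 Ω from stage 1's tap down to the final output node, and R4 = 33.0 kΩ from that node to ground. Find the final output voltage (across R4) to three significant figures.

V_out ≈ 8.95 V

Stage 2 presents R3+R4 = 33560 Ω as a load on stage 1's tap.
Stage 1's lower leg becomes R2‖(R3+R4) = 9576 Ω, so V_mid = 24.3 × 9576/25580 = 9.098 V.
Stage 2 is itself unloaded: V_out = V_mid × R4/(R3+R4) = 9.098 × 33000/33560 = 8.95 V.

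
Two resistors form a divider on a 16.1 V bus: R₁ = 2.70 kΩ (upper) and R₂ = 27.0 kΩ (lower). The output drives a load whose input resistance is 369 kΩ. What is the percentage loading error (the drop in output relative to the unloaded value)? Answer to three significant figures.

0.661 %

The divider's output (Thévenin) resistance is R₁‖R₂ = 2.455 kΩ.
Fractional drop under load = R_th/(R_th + R_L) = 2.455 / (2.455 + 369) = 0.006608.
So the output falls by 0.661 %.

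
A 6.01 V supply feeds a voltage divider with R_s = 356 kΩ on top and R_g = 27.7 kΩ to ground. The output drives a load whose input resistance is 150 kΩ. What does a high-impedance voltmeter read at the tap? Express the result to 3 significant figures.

V_out ≈ 0.370 V

The load sits in parallel with R_g: R_g‖R_L = (27.7 × 150) / (27.7 + 150) = 23.38 kΩ.
V_out = 6.01 × 23.38 / (356 + 23.38) = 6.01 × 23.38/379.4 = 0.370 V.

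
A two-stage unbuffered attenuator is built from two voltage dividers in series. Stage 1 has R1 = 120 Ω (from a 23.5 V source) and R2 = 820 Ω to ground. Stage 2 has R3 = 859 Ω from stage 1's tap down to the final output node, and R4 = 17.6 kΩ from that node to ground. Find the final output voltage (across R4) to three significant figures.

Stage 2 presents R3+R4 = 18460 Ω as a load on stage 1's tap.
Stage 1's lower leg becomes R2‖(R3+R4) = 785.1 Ω, so V_mid = 23.5 × 785.1/905.1 = 20.38 V.
Stage 2 is itself unloaded: V_out = V_mid × R4/(R3+R4) = 20.38 × 17600/18460 = 19.4 V.

V_out ≈ 19.4 V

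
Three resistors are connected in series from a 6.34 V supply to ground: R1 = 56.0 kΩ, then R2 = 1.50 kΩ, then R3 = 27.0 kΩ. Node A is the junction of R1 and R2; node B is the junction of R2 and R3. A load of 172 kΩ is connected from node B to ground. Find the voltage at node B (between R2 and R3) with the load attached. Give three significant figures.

At node B, R3 is in parallel with the load: R3‖R_L = 23.34 kΩ.
Below node A the resistance is R2 + (R3‖R_L) = 24.84 kΩ, so V_A = 6.34 × 24.84/80.84 = 1.948 V.
Then V_B = V_A × (R3‖R_L)/(R2 + R3‖R_L) = 1.948 × 23.34/24.84 = 1.83 V.

V ≈ 1.83 V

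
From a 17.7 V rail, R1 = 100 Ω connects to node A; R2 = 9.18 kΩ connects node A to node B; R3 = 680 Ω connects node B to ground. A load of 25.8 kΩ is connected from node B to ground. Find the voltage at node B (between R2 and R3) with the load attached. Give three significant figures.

At node B, R3 is in parallel with the load: R3‖R_L = 662.5 Ω.
Below node A the resistance is R2 + (R3‖R_L) = 9843 Ω, so V_A = 17.7 × 9843/9943 = 17.52 V.
Then V_B = V_A × (R3‖R_L)/(R2 + R3‖R_L) = 17.52 × 662.5/9843 = 1.18 V.

V ≈ 1.18 V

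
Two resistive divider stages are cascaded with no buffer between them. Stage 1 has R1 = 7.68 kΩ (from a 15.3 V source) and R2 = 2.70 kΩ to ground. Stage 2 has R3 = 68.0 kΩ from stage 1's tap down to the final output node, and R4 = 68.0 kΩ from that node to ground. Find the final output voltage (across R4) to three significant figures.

V_out ≈ 1.96 V

Stage 2 presents R3+R4 = 136.0 kΩ as a load on stage 1's tap.
Stage 1's lower leg becomes R2‖(R3+R4) = 2.647 kΩ, so V_mid = 15.3 × 2.647/10.33 = 3.922 V.
Stage 2 is itself unloaded: V_out = V_mid × R4/(R3+R4) = 3.922 × 68.0/136.0 = 1.96 V.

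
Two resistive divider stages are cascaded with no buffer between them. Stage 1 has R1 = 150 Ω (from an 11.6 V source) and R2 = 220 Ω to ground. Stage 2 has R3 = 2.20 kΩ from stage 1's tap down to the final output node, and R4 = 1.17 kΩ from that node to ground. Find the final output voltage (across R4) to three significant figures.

Stage 2 presents R3+R4 = 3370 Ω as a load on stage 1's tap.
Stage 1's lower leg becomes R2‖(R3+R4) = 206.5 Ω, so V_mid = 11.6 × 206.5/356.5 = 6.719 V.
Stage 2 is itself unloaded: V_out = V_mid × R4/(R3+R4) = 6.719 × 1170/3370 = 2.33 V.

V_out ≈ 2.33 V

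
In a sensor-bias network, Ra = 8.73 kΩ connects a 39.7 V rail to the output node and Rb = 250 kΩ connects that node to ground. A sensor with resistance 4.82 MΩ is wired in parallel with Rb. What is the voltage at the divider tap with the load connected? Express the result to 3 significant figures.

The load sits in parallel with Rb: Rb‖R_L = (250 × 4820) / (250 + 4820) = 237.7 kΩ.
V_out = 39.7 × 237.7 / (8.73 + 237.7) = 39.7 × 237.7/246.4 = 38.3 V.

V_out ≈ 38.3 V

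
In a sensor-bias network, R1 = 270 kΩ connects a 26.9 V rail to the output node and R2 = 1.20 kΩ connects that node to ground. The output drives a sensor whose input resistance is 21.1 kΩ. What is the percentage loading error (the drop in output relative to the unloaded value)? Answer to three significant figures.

5.36 %

The divider's output (Thévenin) resistance is R1‖R2 = 1.195 kΩ.
Fractional drop under load = R_th/(R_th + R_L) = 1.195 / (1.195 + 21.1) = 0.05359.
So the output falls by 5.36 %.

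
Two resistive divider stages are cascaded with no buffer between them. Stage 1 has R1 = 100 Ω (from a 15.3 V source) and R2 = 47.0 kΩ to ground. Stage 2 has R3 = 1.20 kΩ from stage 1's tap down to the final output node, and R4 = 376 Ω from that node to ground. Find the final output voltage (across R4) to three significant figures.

Stage 2 presents R3+R4 = 1576 Ω as a load on stage 1's tap.
Stage 1's lower leg becomes R2‖(R3+R4) = 1525 Ω, so V_mid = 15.3 × 1525/1625 = 14.36 V.
Stage 2 is itself unloaded: V_out = V_mid × R4/(R3+R4) = 14.36 × 376/1576 = 3.43 V.

V_out ≈ 3.43 V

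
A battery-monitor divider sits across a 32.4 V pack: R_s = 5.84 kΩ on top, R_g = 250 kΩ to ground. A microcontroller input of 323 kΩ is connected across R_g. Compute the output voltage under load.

V_out ≈ 31.1 V

The load sits in parallel with R_g: R_g‖R_L = (250 × 323) / (250 + 323) = 140.9 kΩ.
V_out = 32.4 × 140.9 / (5.84 + 140.9) = 32.4 × 140.9/146.8 = 31.1 V.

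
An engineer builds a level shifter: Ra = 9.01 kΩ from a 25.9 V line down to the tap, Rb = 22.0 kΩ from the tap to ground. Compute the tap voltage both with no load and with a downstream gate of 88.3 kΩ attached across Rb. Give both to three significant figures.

Unloaded: 18.4 V; loaded: 17.1 V

Open-circuit: V = 25.9 × 22.0/(9.01 + 22.0) = 18.4 V.
With the load, Rb becomes Rb‖R_L = 17.61 kΩ, so V = 25.9 × 17.61/26.62 = 17.1 V.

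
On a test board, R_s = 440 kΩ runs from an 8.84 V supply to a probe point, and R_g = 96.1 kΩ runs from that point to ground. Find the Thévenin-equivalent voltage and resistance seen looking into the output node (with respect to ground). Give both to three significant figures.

V_th is the open-circuit tap voltage: 8.84 × 96.1/(440 + 96.1) = 1.58 V.
With the supply zeroed, R_s and R_g appear in parallel from the tap: R_th = R_s‖R_g = (440 × 96.1)/536.1 = 78.9 kΩ.

V_th = 1.58 V, R_th = 78.9 kΩ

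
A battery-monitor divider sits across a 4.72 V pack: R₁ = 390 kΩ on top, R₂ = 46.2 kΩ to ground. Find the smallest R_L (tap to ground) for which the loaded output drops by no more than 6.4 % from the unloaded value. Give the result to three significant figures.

R_L(min) ≈ 604 kΩ

Output resistance R_th = R₁‖R₂ = (390 × 46.2)/436.2 = 41.31 kΩ.
The fractional drop is R_th/(R_th + R_L); requiring this ≤ 0.0640 gives R_L ≥ R_th(1/0.0640 − 1) = 41.31 × 14.62 = 604 kΩ.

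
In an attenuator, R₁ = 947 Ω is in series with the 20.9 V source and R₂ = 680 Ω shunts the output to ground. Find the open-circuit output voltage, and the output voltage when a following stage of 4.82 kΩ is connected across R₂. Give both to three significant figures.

Open-circuit: V = 20.9 × 680/(947 + 680) = 8.74 V.
With the load, R₂ becomes R₂‖R_L = 595.9 Ω, so V = 20.9 × 595.9/1543 = 8.07 V.

Unloaded: 8.74 V; loaded: 8.07 V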